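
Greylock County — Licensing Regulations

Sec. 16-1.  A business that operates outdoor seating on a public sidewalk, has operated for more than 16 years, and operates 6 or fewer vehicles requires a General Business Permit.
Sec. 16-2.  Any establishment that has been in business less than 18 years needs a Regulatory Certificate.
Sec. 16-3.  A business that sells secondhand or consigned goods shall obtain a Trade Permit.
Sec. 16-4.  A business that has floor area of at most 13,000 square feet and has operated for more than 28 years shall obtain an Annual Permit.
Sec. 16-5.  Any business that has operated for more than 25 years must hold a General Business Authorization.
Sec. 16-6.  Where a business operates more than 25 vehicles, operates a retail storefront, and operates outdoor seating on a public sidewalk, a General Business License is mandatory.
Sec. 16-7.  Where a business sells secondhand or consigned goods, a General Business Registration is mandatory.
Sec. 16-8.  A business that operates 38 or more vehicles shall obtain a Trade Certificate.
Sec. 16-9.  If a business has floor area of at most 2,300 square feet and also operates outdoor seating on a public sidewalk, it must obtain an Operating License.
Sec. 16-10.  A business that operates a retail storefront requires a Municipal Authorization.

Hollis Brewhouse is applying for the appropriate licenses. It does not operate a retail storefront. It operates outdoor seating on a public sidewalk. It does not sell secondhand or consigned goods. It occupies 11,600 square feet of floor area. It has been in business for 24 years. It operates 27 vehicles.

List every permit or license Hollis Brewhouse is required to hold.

Sec. 16-1. operates outdoor seating on a public sidewalk; years in business 24 > 16; vehicles 27 > 6 → General Business Permit not required.
Sec. 16-2. years in business 24 ≥ 18 → Regulatory Certificate not required.
Sec. 16-3. does not sell secondhand or consigned goods → Trade Permit not required.
Sec. 16-4. floor area 11,600 square feet ≤ 13,000 square feet; years in business 24 ≤ 28 → Annual Permit not required.
Sec. 16-5. years in business 24 ≤ 25 → General Business Authorization not required.
Sec. 16-6. vehicles 27 > 25; does not operate a retail storefront; operates outdoor seating on a public sidewalk → General Business License not required.
Sec. 16-7. does not sell secondhand or consigned goods → General Business Registration not required.
Sec. 16-8. vehicles 27 < 38 → Trade Certificate not required.
Sec. 16-9. floor area 11,600 square feet > 2,300 square feet; operates outdoor seating on a public sidewalk → Operating License not required.
Sec. 16-10. does not operate a retail storefront → Municipal Authorization not required.

None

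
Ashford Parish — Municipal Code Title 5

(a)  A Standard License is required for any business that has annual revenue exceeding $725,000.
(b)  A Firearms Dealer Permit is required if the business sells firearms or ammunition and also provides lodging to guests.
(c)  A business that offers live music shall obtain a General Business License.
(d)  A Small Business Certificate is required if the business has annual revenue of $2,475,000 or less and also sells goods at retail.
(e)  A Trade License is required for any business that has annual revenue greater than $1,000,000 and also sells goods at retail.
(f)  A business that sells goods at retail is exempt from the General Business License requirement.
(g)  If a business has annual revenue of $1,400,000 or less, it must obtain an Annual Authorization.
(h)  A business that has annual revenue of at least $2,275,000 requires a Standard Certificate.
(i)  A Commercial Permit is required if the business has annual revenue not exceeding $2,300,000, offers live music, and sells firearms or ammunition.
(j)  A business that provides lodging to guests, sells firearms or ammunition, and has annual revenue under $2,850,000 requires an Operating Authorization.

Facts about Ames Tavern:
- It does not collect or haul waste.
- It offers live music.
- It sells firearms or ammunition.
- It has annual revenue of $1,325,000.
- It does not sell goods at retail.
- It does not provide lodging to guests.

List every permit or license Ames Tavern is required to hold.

(a) revenue $1,325,000 > $725,000 → Standard License required.
(b) sells firearms or ammunition; does not provide lodging to guests → Firearms Dealer Permit not required.
(c) offers live music → General Business License required.
(d) revenue $1,325,000 ≤ $2,475,000; does not sell goods at retail → Small Business Certificate not required.
(e) revenue $1,325,000 > $1,000,000; does not sell goods at retail → Trade License not required.
(f) does not sell goods at retail → General Business License exemption does not apply.
(g) revenue $1,325,000 ≤ $1,400,000 → Annual Authorization required.
(h) revenue $1,325,000 < $2,275,000 → Standard Certificate not required.
(i) revenue $1,325,000 ≤ $2,300,000; offers live music; sells firearms or ammunition → Commercial Permit required.
(j) does not provide lodging to guests; sells firearms or ammunition; revenue $1,325,000 < $2,850,000 → Operating Authorization not required.

Annual Authorization, Commercial Permit, General Business License, Standard License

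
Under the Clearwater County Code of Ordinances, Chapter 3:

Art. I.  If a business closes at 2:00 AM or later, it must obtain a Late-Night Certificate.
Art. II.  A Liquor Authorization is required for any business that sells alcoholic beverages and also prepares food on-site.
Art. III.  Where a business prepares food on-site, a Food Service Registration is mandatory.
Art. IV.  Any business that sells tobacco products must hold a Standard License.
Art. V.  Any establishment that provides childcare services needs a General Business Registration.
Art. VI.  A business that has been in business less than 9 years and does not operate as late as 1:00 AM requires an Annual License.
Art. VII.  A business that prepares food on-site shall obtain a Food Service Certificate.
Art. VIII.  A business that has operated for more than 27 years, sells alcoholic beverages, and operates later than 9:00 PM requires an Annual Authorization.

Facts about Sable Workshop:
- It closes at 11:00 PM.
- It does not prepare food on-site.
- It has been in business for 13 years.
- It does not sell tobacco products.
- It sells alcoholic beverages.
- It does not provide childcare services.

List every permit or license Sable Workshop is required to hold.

None

Art. I. closes 11:00 PM, at/before 2:00 AM → Late-Night Certificate not required.
Art. II. sells alcoholic beverages; does not prepare food on-site → Liquor Authorization not required.
Art. III. does not prepare food on-site → Food Service Registration not required.
Art. IV. does not sell tobacco products → Standard License not required.
Art. V. does not provide childcare services → General Business Registration not required.
Art. VI. years in business 13 ≥ 9; closes 11:00 PM, at/before 1:00 AM → Annual License not required.
Art. VII. does not prepare food on-site → Food Service Certificate not required.
Art. VIII. years in business 13 ≤ 27; sells alcoholic beverages; closes 11:00 PM, after 9:00 PM → Annual Authorization not required.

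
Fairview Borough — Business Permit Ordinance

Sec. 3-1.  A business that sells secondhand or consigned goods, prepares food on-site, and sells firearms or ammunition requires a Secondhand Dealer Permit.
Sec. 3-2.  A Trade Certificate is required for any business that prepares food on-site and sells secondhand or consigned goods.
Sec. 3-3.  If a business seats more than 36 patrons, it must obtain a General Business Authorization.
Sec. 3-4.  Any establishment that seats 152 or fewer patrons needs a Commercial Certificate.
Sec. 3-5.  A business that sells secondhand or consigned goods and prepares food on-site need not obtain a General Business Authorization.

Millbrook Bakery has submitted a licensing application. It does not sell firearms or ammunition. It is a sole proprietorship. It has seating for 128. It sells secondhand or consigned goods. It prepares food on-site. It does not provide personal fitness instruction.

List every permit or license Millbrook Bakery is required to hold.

Commercial Certificate, Trade Certificate

Sec. 3-1. sells secondhand or consigned goods; prepares food on-site; does not sell firearms or ammunition → Secondhand Dealer Permit not required.
Sec. 3-2. prepares food on-site; sells secondhand or consigned goods → Trade Certificate required.
Sec. 3-3. seating 128 > 36 → General Business Authorization required.
Sec. 3-4. seating 128 ≤ 152 → Commercial Certificate required.
Sec. 3-5. sells secondhand or consigned goods; prepares food on-site → exempt from General Business Authorization.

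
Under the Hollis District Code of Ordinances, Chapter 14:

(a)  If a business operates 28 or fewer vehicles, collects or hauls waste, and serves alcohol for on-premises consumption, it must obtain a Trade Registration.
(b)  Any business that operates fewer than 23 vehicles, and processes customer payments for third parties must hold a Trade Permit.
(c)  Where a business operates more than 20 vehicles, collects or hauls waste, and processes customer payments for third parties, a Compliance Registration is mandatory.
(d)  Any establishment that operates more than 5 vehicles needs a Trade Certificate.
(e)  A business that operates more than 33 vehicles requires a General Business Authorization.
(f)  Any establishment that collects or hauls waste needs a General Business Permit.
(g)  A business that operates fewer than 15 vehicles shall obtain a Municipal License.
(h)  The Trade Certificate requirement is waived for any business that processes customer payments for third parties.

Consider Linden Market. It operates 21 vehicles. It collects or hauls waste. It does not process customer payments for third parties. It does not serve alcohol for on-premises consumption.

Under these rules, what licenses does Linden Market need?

General Business Permit, Trade Certificate

(a) vehicles 21 ≤ 28; collects or hauls waste; does not serve alcohol for on-premises consumption → Trade Registration not required.
(b) vehicles 21 < 23; does not process customer payments for third parties → Trade Permit not required.
(c) vehicles 21 > 20; collects or hauls waste; does not process customer payments for third parties → Compliance Registration not required.
(d) vehicles 21 > 5 → Trade Certificate required.
(e) vehicles 21 ≤ 33 → General Business Authorization not required.
(f) collects or hauls waste → General Business Permit required.
(g) vehicles 21 ≥ 15 → Municipal License not required.
(h) does not process customer payments for third parties → Trade Certificate exemption does not apply.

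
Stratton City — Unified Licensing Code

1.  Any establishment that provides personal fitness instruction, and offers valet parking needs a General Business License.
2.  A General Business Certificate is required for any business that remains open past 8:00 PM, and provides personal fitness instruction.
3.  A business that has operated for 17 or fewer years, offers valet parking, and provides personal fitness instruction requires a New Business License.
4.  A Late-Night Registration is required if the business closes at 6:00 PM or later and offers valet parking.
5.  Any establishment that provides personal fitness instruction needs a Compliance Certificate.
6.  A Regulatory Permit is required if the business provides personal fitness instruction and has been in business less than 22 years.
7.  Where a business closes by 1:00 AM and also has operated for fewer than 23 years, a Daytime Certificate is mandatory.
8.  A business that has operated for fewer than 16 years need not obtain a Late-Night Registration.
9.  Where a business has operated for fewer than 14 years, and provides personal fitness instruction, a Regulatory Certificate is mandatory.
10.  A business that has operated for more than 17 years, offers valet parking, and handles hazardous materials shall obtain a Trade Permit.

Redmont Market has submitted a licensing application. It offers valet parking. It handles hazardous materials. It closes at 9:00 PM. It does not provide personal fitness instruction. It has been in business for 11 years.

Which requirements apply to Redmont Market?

Daytime Certificate

1. does not provide personal fitness instruction; offers valet parking → General Business License not required.
2. closes 9:00 PM, after 8:00 PM; does not provide personal fitness instruction → General Business Certificate not required.
3. years in business 11 ≤ 17; offers valet parking; does not provide personal fitness instruction → New Business License not required.
4. closes 9:00 PM, after 6:00 PM; offers valet parking → Late-Night Registration required.
5. does not provide personal fitness instruction → Compliance Certificate not required.
6. does not provide personal fitness instruction; years in business 11 < 22 → Regulatory Permit not required.
7. closes 9:00 PM, at/before 1:00 AM; years in business 11 < 23 → Daytime Certificate required.
8. years in business 11 < 16 → exempt from Late-Night Registration.
9. years in business 11 < 14; does not provide personal fitness instruction → Regulatory Certificate not required.
10. years in business 11 ≤ 17; offers valet parking; handles hazardous materials → Trade Permit not required.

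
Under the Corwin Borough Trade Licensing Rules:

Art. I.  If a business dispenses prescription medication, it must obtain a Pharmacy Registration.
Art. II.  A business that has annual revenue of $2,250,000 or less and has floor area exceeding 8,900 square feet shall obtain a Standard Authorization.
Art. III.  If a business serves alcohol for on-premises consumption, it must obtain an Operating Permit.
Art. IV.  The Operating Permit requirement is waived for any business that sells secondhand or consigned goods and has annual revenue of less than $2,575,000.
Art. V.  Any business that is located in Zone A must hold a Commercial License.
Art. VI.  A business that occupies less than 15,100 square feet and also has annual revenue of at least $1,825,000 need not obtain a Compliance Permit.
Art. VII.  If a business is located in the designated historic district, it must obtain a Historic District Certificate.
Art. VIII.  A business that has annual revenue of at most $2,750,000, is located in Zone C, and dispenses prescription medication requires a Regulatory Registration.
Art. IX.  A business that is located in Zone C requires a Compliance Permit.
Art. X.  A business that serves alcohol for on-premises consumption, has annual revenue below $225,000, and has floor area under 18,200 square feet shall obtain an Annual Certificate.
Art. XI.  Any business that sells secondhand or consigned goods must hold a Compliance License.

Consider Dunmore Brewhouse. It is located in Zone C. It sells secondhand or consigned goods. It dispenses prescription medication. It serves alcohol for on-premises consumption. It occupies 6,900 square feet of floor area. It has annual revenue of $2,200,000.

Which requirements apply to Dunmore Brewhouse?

Art. I. dispenses prescription medication → Pharmacy Registration required.
Art. II. revenue $2,200,000 ≤ $2,250,000; floor area 6,900 square feet ≤ 8,900 square feet → Standard Authorization not required.
Art. III. serves alcohol for on-premises consumption → Operating Permit required.
Art. IV. sells secondhand or consigned goods; revenue $2,200,000 < $2,575,000 → exempt from Operating Permit.
Art. V. is located in Zone C (not: is located in Zone A) → Commercial License not required.
Art. VI. floor area 6,900 square feet < 15,100 square feet; revenue $2,200,000 ≥ $1,825,000 → exempt from Compliance Permit.
Art. VII. is located in Zone C (not: is located in the designated historic district) → Historic District Certificate not required.
Art. VIII. revenue $2,200,000 ≤ $2,750,000; is located in Zone C; dispenses prescription medication → Regulatory Registration required.
Art. IX. is located in Zone C → Compliance Permit required.
Art. X. serves alcohol for on-premises consumption; revenue $2,200,000 ≥ $225,000; floor area 6,900 square feet < 18,200 square feet → Annual Certificate not required.
Art. XI. sells secondhand or consigned goods → Compliance License required.

Compliance License, Pharmacy Registration, Regulatory Registration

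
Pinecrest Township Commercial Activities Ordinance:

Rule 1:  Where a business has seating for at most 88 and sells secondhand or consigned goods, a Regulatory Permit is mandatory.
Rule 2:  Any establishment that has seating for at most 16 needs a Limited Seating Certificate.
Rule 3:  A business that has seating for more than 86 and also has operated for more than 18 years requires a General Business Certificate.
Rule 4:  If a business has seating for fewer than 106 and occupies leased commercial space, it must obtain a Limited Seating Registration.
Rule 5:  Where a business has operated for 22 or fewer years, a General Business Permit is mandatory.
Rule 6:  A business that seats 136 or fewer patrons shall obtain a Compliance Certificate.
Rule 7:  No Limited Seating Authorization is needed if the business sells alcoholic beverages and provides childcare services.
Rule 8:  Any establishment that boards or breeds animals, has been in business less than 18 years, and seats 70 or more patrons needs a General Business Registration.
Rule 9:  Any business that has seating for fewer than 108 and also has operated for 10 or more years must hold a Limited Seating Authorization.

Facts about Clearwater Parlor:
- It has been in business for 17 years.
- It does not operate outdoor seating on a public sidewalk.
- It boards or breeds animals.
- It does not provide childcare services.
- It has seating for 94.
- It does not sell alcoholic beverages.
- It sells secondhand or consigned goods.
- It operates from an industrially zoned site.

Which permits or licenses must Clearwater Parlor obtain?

Rule 1: seating 94 > 88; sells secondhand or consigned goods → Regulatory Permit not required.
Rule 2: seating 94 > 16 → Limited Seating Certificate not required.
Rule 3: seating 94 > 86; years in business 17 ≤ 18 → General Business Certificate not required.
Rule 4: seating 94 < 106; operates from an industrially zoned site (not: occupies leased commercial space) → Limited Seating Registration not required.
Rule 5: years in business 17 ≤ 22 → General Business Permit required.
Rule 6: seating 94 ≤ 136 → Compliance Certificate required.
Rule 7: does not sell alcoholic beverages; does not provide childcare services → Limited Seating Authorization exemption does not apply.
Rule 8: boards or breeds animals; years in business 17 < 18; seating 94 ≥ 70 → General Business Registration required.
Rule 9: seating 94 < 108; years in business 17 ≥ 10 → Limited Seating Authorization required.

Compliance Certificate, General Business Permit, General Business Registration, Limited Seating Authorization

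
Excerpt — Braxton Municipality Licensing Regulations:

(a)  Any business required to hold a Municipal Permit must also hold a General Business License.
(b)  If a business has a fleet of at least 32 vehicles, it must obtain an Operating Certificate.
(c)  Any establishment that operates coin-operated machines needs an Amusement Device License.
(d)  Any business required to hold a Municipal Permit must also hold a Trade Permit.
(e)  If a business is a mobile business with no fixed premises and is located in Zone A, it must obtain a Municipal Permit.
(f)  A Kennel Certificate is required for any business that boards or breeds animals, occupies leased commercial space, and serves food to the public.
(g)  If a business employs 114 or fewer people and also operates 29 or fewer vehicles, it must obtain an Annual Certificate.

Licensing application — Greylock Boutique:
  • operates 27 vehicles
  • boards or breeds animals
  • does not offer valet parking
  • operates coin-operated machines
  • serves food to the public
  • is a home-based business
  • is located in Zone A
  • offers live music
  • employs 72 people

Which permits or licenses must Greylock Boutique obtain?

Amusement Device License, Annual Certificate

(a) Municipal Permit is not required → no effect.
(b) vehicles 27 < 32 → Operating Certificate not required.
(c) operates coin-operated machines → Amusement Device License required.
(d) Municipal Permit is not required → no effect.
(e) is a home-based business (not: is a mobile business with no fixed premises); is located in Zone A → Municipal Permit not required.
(f) boards or breeds animals; is a home-based business (not: occupies leased commercial space); serves food to the public → Kennel Certificate not required.
(g) employees 72 ≤ 114; vehicles 27 ≤ 29 → Annual Certificate required.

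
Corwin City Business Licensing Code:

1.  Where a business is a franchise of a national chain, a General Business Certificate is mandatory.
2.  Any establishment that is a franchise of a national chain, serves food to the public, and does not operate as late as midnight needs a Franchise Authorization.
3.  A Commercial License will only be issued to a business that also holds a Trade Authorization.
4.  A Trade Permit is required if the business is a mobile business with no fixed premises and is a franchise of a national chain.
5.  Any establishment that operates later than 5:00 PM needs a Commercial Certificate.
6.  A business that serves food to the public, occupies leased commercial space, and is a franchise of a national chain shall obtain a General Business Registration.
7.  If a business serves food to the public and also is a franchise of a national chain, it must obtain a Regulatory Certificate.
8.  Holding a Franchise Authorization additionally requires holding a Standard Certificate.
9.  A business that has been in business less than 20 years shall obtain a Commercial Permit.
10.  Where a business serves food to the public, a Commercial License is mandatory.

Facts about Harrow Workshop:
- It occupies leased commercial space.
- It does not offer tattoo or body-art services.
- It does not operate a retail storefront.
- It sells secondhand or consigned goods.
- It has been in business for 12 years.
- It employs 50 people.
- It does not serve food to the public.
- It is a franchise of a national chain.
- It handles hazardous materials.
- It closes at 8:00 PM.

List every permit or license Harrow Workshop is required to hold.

1. is a franchise of a national chain → General Business Certificate required.
2. is a franchise of a national chain; does not serve food to the public; closes 8:00 PM, at/before midnight → Franchise Authorization not required.
3. Commercial License is not required → no effect.
4. occupies leased commercial space (not: is a mobile business with no fixed premises); is a franchise of a national chain → Trade Permit not required.
5. closes 8:00 PM, after 5:00 PM → Commercial Certificate required.
6. does not serve food to the public; occupies leased commercial space; is a franchise of a national chain → General Business Registration not required.
7. does not serve food to the public; is a franchise of a national chain → Regulatory Certificate not required.
8. Franchise Authorization is not required → no effect.
9. years in business 12 < 20 → Commercial Permit required.
10. does not serve food to the public → Commercial License not required.

Commercial Certificate, Commercial Permit, General Business Certificate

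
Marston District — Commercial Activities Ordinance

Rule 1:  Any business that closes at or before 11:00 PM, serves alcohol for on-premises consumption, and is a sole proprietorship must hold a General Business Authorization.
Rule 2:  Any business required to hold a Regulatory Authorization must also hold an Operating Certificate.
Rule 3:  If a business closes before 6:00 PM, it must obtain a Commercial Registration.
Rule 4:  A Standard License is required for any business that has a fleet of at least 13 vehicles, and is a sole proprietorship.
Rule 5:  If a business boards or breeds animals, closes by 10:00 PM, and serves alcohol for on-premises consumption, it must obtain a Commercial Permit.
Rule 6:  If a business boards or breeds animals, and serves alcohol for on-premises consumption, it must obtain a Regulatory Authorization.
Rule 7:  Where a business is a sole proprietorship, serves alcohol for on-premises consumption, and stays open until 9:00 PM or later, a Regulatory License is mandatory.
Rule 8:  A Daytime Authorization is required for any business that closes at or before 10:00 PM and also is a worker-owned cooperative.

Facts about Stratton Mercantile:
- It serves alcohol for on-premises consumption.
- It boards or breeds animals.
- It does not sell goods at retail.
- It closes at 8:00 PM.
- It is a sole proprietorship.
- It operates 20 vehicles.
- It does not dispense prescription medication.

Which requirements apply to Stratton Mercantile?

Commercial Permit, General Business Authorization, Operating Certificate, Regulatory Authorization, Standard License

Rule 1: closes 8:00 PM, at/before 11:00 PM; serves alcohol for on-premises consumption; is a sole proprietorship → General Business Authorization required.
Rule 2: Regulatory Authorization is required → Operating Certificate also required.
Rule 3: closes 8:00 PM, after 6:00 PM → Commercial Registration not required.
Rule 4: vehicles 20 ≥ 13; is a sole proprietorship → Standard License required.
Rule 5: boards or breeds animals; closes 8:00 PM, at/before 10:00 PM; serves alcohol for on-premises consumption → Commercial Permit required.
Rule 6: boards or breeds animals; serves alcohol for on-premises consumption → Regulatory Authorization required.
Rule 7: is a sole proprietorship; serves alcohol for on-premises consumption; closes 8:00 PM, at/before 9:00 PM → Regulatory License not required.
Rule 8: closes 8:00 PM, at/before 10:00 PM; is a sole proprietorship (not: is a worker-owned cooperative) → Daytime Authorization not required.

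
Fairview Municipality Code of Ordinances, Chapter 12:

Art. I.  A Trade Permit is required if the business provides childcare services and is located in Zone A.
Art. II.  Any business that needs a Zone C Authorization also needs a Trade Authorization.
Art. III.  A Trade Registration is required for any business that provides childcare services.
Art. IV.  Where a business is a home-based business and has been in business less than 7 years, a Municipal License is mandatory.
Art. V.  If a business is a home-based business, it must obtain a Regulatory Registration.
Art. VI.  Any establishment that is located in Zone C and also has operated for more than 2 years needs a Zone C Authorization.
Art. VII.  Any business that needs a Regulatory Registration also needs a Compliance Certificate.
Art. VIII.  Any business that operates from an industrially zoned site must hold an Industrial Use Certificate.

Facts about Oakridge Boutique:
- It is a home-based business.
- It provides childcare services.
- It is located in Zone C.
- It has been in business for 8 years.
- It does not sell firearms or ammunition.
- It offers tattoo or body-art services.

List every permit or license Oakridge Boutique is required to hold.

Art. I. provides childcare services; is located in Zone C (not: is located in Zone A) → Trade Permit not required.
Art. II. Zone C Authorization is required → Trade Authorization also required.
Art. III. provides childcare services → Trade Registration required.
Art. IV. is a home-based business; years in business 8 ≥ 7 → Municipal License not required.
Art. V. is a home-based business → Regulatory Registration required.
Art. VI. is located in Zone C; years in business 8 > 2 → Zone C Authorization required.
Art. VII. Regulatory Registration is required → Compliance Certificate also required.
Art. VIII. is a home-based business (not: operates from an industrially zoned site) → Industrial Use Certificate not required.

Compliance Certificate, Regulatory Registration, Trade Authorization, Trade Registration, Zone C Authorization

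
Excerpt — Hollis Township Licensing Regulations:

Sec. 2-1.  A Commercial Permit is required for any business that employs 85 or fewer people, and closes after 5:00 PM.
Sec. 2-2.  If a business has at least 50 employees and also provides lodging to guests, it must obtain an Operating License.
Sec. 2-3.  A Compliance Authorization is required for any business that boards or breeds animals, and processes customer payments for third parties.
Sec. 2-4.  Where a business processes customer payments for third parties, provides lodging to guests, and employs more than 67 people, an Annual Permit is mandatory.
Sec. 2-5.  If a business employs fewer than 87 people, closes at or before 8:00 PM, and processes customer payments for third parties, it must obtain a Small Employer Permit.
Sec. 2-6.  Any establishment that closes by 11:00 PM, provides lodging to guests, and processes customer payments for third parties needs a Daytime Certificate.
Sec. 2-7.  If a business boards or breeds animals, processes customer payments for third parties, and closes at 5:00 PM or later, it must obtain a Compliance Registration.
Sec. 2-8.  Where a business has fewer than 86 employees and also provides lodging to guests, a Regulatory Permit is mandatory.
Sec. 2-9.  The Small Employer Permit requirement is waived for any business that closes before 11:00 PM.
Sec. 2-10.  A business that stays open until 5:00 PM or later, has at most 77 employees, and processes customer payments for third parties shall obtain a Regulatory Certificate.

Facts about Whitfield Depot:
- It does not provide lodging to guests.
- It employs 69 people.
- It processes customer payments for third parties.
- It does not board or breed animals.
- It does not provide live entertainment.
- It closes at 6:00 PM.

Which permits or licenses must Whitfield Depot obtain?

Commercial Permit, Regulatory Certificate

Sec. 2-1. employees 69 ≤ 85; closes 6:00 PM, after 5:00 PM → Commercial Permit required.
Sec. 2-2. employees 69 ≥ 50; does not provide lodging to guests → Operating License not required.
Sec. 2-3. does not board or breed animals; processes customer payments for third parties → Compliance Authorization not required.
Sec. 2-4. processes customer payments for third parties; does not provide lodging to guests; employees 69 > 67 → Annual Permit not required.
Sec. 2-5. employees 69 < 87; closes 6:00 PM, at/before 8:00 PM; processes customer payments for third parties → Small Employer Permit required.
Sec. 2-6. closes 6:00 PM, at/before 11:00 PM; does not provide lodging to guests; processes customer payments for third parties → Daytime Certificate not required.
Sec. 2-7. does not board or breed animals; processes customer payments for third parties; closes 6:00 PM, after 5:00 PM → Compliance Registration not required.
Sec. 2-8. employees 69 < 86; does not provide lodging to guests → Regulatory Permit not required.
Sec. 2-9. closes 6:00 PM, at/before 11:00 PM → exempt from Small Employer Permit.
Sec. 2-10. closes 6:00 PM, after 5:00 PM; employees 69 ≤ 77; processes customer payments for third parties → Regulatory Certificate required.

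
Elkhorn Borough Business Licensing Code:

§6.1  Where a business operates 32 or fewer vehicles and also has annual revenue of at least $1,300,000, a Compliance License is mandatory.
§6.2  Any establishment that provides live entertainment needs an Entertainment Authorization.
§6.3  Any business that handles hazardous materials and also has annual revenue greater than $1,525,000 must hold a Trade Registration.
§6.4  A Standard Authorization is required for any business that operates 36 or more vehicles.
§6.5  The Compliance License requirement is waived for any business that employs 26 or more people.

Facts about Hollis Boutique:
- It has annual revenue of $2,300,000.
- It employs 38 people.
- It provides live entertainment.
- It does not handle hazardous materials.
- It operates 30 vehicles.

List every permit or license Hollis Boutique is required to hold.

§6.1 vehicles 30 ≤ 32; revenue $2,300,000 ≥ $1,300,000 → Compliance License required.
§6.2 provides live entertainment → Entertainment Authorization required.
§6.3 does not handle hazardous materials; revenue $2,300,000 > $1,525,000 → Trade Registration not required.
§6.4 vehicles 30 < 36 → Standard Authorization not required.
§6.5 employees 38 ≥ 26 → exempt from Compliance License.

Entertainment Authorization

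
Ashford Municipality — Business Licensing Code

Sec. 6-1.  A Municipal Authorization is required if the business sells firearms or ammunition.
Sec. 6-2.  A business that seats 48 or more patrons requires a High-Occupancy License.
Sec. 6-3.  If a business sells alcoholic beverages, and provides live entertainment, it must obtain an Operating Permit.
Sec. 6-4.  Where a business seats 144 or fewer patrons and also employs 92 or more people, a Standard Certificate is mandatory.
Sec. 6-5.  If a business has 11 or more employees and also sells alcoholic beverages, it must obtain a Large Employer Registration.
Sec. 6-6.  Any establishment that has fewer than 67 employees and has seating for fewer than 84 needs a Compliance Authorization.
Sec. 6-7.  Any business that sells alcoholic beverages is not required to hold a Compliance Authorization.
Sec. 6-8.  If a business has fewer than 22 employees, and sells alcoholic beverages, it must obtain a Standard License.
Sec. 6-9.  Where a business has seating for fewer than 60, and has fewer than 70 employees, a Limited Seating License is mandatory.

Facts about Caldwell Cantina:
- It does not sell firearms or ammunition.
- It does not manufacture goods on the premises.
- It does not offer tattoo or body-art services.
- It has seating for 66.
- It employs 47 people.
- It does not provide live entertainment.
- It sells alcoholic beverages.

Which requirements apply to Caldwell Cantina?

High-Occupancy License, Large Employer Registration

Sec. 6-1. does not sell firearms or ammunition → Municipal Authorization not required.
Sec. 6-2. seating 66 ≥ 48 → High-Occupancy License required.
Sec. 6-3. sells alcoholic beverages; does not provide live entertainment → Operating Permit not required.
Sec. 6-4. seating 66 ≤ 144; employees 47 < 92 → Standard Certificate not required.
Sec. 6-5. employees 47 ≥ 11; sells alcoholic beverages → Large Employer Registration required.
Sec. 6-6. employees 47 < 67; seating 66 < 84 → Compliance Authorization required.
Sec. 6-7. sells alcoholic beverages → exempt from Compliance Authorization.
Sec. 6-8. employees 47 ≥ 22; sells alcoholic beverages → Standard License not required.
Sec. 6-9. seating 66 ≥ 60; employees 47 < 70 → Limited Seating License not required.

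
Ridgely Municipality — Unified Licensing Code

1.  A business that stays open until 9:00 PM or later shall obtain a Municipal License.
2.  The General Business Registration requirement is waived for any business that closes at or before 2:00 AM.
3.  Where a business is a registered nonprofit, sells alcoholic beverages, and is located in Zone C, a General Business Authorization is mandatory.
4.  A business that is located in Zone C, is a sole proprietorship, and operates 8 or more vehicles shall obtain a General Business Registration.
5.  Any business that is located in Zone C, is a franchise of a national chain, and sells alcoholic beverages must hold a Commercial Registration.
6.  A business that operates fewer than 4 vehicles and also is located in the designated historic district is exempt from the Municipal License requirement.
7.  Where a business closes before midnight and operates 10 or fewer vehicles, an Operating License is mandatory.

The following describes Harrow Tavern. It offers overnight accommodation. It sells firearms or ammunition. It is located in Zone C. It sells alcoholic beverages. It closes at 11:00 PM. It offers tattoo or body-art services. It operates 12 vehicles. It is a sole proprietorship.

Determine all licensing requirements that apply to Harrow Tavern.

Municipal License

1. closes 11:00 PM, after 9:00 PM → Municipal License required.
2. closes 11:00 PM, at/before 2:00 AM → exempt from General Business Registration.
3. is a sole proprietorship (not: is a registered nonprofit); sells alcoholic beverages; is located in Zone C → General Business Authorization not required.
4. is located in Zone C; is a sole proprietorship; vehicles 12 ≥ 8 → General Business Registration required.
5. is located in Zone C; is a sole proprietorship (not: is a franchise of a national chain); sells alcoholic beverages → Commercial Registration not required.
6. vehicles 12 ≥ 4; is located in Zone C (not: is located in the designated historic district) → Municipal License exemption does not apply.
7. closes 11:00 PM, at/before midnight; vehicles 12 > 10 → Operating License not required.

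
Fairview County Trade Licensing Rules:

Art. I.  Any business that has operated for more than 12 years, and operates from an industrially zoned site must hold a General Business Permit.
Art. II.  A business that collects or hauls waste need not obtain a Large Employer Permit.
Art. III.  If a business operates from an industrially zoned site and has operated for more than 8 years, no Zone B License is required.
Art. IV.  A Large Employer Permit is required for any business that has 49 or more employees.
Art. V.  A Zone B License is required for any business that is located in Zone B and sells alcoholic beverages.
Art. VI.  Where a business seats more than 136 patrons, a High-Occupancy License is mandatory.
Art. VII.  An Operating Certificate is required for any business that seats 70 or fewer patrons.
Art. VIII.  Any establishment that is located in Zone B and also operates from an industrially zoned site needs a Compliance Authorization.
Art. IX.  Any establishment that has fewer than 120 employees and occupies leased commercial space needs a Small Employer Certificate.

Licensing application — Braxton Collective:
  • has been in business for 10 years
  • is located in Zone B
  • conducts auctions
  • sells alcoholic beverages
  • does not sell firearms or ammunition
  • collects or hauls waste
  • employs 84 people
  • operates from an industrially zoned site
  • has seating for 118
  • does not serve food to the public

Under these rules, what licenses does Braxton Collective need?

Art. I. years in business 10 ≤ 12; operates from an industrially zoned site → General Business Permit not required.
Art. II. collects or hauls waste → exempt from Large Employer Permit.
Art. III. operates from an industrially zoned site; years in business 10 > 8 → exempt from Zone B License.
Art. IV. employees 84 ≥ 49 → Large Employer Permit required.
Art. V. is located in Zone B; sells alcoholic beverages → Zone B License required.
Art. VI. seating 118 ≤ 136 → High-Occupancy License not required.
Art. VII. seating 118 > 70 → Operating Certificate not required.
Art. VIII. is located in Zone B; operates from an industrially zoned site → Compliance Authorization required.
Art. IX. employees 84 < 120; operates from an industrially zoned site (not: occupies leased commercial space) → Small Employer Certificate not required.

Compliance Authorization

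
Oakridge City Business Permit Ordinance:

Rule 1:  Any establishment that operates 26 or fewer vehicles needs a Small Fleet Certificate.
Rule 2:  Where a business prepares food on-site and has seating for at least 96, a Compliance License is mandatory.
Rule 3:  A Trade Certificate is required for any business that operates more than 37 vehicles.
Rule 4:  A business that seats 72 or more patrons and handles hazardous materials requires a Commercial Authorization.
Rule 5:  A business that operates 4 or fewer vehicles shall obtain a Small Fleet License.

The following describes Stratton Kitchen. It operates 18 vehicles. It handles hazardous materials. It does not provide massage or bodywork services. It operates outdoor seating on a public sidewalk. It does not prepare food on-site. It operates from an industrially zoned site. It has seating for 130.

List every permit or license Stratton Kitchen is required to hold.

Commercial Authorization, Small Fleet Certificate

Rule 1: vehicles 18 ≤ 26 → Small Fleet Certificate required.
Rule 2: does not prepare food on-site; seating 130 ≥ 96 → Compliance License not required.
Rule 3: vehicles 18 ≤ 37 → Trade Certificate not required.
Rule 4: seating 130 ≥ 72; handles hazardous materials → Commercial Authorization required.
Rule 5: vehicles 18 > 4 → Small Fleet License not required.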